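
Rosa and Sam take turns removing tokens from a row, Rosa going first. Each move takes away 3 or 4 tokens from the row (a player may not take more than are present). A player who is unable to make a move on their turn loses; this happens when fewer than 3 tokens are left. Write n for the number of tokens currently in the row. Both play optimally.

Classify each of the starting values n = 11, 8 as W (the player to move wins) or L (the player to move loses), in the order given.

11: W, 8: L

Positions with no move are L. A position that does have a move is losing for the player to move precisely when every available move leads to a winning position for the opponent. Fill in the labels:
n=0: no move → L
n=1: no move → L
n=2: no move → L
n=3: can move to 0, which is L ⇒ W
n=4: can move to 1, which is L ⇒ W
n=5: can move to 2, which is L ⇒ W
n=6: can move to 2, which is L ⇒ W
n=7: moves to 4(W), 3(W); every one is W ⇒ L
n=8: moves to 5(W), 4(W); every one is W ⇒ L
n=9: moves to 6(W), 5(W); every one is W ⇒ L
n=10: can move to 7, which is L ⇒ W
n=11: can move to 8, which is L ⇒ W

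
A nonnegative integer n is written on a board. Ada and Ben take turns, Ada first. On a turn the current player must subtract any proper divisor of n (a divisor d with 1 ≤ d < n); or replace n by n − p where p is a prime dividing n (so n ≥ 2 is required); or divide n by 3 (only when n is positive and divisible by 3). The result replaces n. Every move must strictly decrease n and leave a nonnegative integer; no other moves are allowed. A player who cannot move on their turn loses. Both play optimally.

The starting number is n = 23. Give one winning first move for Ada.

Move to 0.

Build the W/L table. Terminal = L. A non-terminal position is W if it has a move to some L; otherwise it is L.
n=0: no move → L
n=1: no move → L
n=2: reaches L-position 0 → W
n=3: reaches L-position 0 → W
n=4: only reaches 2(W), 3(W), all W → L
n=5: reaches L-position 0 → W
n=6: reaches L-position 4 → W
n=7: reaches L-position 0 → W
n=8: reaches L-position 4 → W
n=9: only reaches 3(W), 6(W), 8(W), all W → L
n=10: reaches L-position 9 → W
n=11: reaches L-position 0 → W
n=12: reaches L-position 4 → W
n=13: reaches L-position 0 → W
n=14: only reaches 7(W), 12(W), 13(W), all W → L
n=15: reaches L-position 14 → W
n=16: reaches L-position 14 → W
n=17: reaches L-position 0 → W
n=18: reaches L-position 9 → W
n=19: reaches L-position 0 → W
n=20: only reaches 10(W), 15(W), 16(W), 18(W), 19(W), all W → L
n=21: reaches L-position 14 → W
n=22: reaches L-position 20 → W
n=23: reaches L-position 0 → W
From 23, the L positions reachable in one move are: 0.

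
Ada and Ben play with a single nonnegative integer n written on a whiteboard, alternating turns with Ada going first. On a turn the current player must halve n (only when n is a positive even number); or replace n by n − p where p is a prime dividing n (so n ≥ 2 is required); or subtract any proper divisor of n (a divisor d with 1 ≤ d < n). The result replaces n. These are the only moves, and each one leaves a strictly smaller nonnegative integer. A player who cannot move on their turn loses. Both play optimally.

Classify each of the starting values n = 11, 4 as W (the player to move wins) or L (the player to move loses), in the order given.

Positions with no move are L. A position that does have a move is losing for the player to move precisely when every available move leads to a winning position for the opponent. Fill in the labels:
n=0: no move → L
n=1: no move → L
n=2: →0(L), so W
n=3: →0(L), so W
n=4: →2(W), 3(W) — all W, so L
n=5: →0(L), so W
n=6: →4(L), so W
n=7: →0(L), so W
n=8: →4(L), so W
n=9: →6(W), 8(W) — all W, so L
n=10: →9(L), so W
n=11: →0(L), so W

11: W, 4: L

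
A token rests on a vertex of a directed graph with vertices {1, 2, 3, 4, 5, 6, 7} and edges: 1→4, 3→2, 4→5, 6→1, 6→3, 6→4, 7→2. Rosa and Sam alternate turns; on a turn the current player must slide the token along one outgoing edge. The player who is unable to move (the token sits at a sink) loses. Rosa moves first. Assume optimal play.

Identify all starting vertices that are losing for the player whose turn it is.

1, 2, 5

Classify positions by backward induction: terminal positions (no move available) are L. From any other position, the mover wins iff some move reaches an L.
Every edge goes from a vertex to one that appears earlier in the order 2, 5, 4, 3, 1, 7, 6, so processing vertices in that order labels each vertex after all of its successors.
2: no outgoing edge → L
5: no outgoing edge → L
4: can move to 5, which is L ⇒ W
3: can move to 2, which is L ⇒ W
1: the only move is to 4(W), a W ⇒ L
7: can move to 2, which is L ⇒ W
6: can move to 1, which is L ⇒ W
Reading off the rows marked L gives the requested list; there are 3 such vertices.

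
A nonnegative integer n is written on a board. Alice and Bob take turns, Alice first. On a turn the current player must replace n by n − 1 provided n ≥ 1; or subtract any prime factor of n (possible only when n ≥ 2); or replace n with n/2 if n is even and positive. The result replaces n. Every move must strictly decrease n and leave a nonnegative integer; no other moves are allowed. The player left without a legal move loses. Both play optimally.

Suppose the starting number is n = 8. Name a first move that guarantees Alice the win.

Move to 4.

Use the standard recursion: the mover loses at a terminal position; elsewhere, the mover wins exactly when some move hands the opponent an L position.
n=0: no move → L
n=1: →0(L), so W
n=2: →0(L), so W
n=3: →0(L), so W
n=4: →2(W), 3(W) — all W, so L
n=5: →0(L), so W
n=6: →4(L), so W
n=7: →0(L), so W
n=8: →4(L), so W
From 8, the L positions reachable in one move are: 4.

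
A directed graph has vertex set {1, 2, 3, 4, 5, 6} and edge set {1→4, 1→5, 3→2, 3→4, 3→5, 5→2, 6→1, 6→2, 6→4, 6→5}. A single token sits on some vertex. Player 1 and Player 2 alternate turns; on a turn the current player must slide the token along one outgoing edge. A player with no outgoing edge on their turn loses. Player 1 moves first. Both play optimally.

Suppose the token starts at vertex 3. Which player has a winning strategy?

Build the W/L table. Terminal = L. A non-terminal position is W if it has a move to some L; otherwise it is L.
Every edge goes from a vertex to one that appears earlier in the order 4, 2, 5, 1, 6, 3, so processing vertices in that order labels each vertex after all of its successors.
4: no outgoing edge → L
2: no outgoing edge → L
5: can move to 2, which is L ⇒ W
1: can move to 4, which is L ⇒ W
6: can move to 2, which is L ⇒ W
3: can move to 2, which is L ⇒ W
The starting position 3 is W: Player 1 should move to 2, handing over an L position.

Player 1 wins.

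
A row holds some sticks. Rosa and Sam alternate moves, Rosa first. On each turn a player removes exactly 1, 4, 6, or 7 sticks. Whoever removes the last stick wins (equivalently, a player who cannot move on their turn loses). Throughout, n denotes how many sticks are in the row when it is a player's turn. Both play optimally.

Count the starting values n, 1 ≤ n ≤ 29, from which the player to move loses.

9

Build the W/L table. Terminal = L. A non-terminal position is W if it has a move to some L; otherwise it is L.
n=0: no move → L
n=1: can move to 0, which is L ⇒ W
n=2: the only move is to 1(W), a W ⇒ L
n=3: can move to 2, which is L ⇒ W
n=4: can move to 0, which is L ⇒ W
n=5: moves to 4(W), 1(W); every one is W ⇒ L
n=6: can move to 5, which is L ⇒ W
n=7: can move to 0, which is L ⇒ W
n=8: can move to 2, which is L ⇒ W
n=9: can move to 5, which is L ⇒ W
n=10: moves to 9(W), 6(W), 4(W), 3(W); every one is W ⇒ L
n=11: can move to 10, which is L ⇒ W
n=12: can move to 5, which is L ⇒ W
n=13: moves to 12(W), 9(W), 7(W), 6(W); every one is W ⇒ L
n=14: can move to 13, which is L ⇒ W
n=15: moves to 14(W), 11(W), 9(W), 8(W); every one is W ⇒ L
n=16: can move to 15, which is L ⇒ W
n=17: can move to 13, which is L ⇒ W
n=18: moves to 17(W), 14(W), 12(W), 11(W); every one is W ⇒ L
n=19: can move to 18, which is L ⇒ W
n=20: can move to 13, which is L ⇒ W
n=21: can move to 15, which is L ⇒ W
n=22: can move to 18, which is L ⇒ W
n=23: moves to 22(W), 19(W), 17(W), 16(W); every one is W ⇒ L
n=24: can move to 23, which is L ⇒ W
n=25: can move to 18, which is L ⇒ W
n=26: moves to 25(W), 22(W), 20(W), 19(W); every one is W ⇒ L
n=27: can move to 26, which is L ⇒ W
n=28: moves to 27(W), 24(W), 22(W), 21(W); every one is W ⇒ L
n=29: can move to 28, which is L ⇒ W
L entries with 1 ≤ n ≤ 29 (n=0 is outside the asked range and is not counted): n = 2, 5, 10, 13, 15, 18, 23, 26, 28; that makes 9.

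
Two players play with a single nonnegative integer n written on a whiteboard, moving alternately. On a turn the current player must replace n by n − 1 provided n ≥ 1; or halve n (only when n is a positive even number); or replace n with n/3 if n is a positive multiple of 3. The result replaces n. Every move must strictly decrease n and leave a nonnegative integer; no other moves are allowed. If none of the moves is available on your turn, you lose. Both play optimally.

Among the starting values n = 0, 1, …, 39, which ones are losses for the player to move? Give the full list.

Work bottom-up. With no move the player to move loses. Otherwise the position is W if at least one move leads to an L position for the opponent, and L if every move leads to a W.
n=0: no move → L
n=1: can move to 0, which is L ⇒ W
n=2: the only move is to 1(W), a W ⇒ L
n=3: can move to 2, which is L ⇒ W
n=4: can move to 2, which is L ⇒ W
n=5: the only move is to 4(W), a W ⇒ L
n=6: can move to 2, which is L ⇒ W
n=7: the only move is to 6(W), a W ⇒ L
n=8: can move to 7, which is L ⇒ W
n=9: moves to 3(W), 8(W); every one is W ⇒ L
n=10: can move to 5, which is L ⇒ W
n=11: the only move is to 10(W), a W ⇒ L
n=12: can move to 11, which is L ⇒ W
n=13: the only move is to 12(W), a W ⇒ L
n=14: can move to 7, which is L ⇒ W
n=15: can move to 5, which is L ⇒ W
n=16: moves to 8(W), 15(W); every one is W ⇒ L
n=17: can move to 16, which is L ⇒ W
n=18: can move to 9, which is L ⇒ W
n=19: the only move is to 18(W), a W ⇒ L
n=20: can move to 19, which is L ⇒ W
n=21: can move to 7, which is L ⇒ W
n=22: can move to 11, which is L ⇒ W
n=23: the only move is to 22(W), a W ⇒ L
n=24: can move to 23, which is L ⇒ W
n=25: the only move is to 24(W), a W ⇒ L
n=26: can move to 13, which is L ⇒ W
n=27: can move to 9, which is L ⇒ W
n=28: moves to 14(W), 27(W); every one is W ⇒ L
n=29: can move to 28, which is L ⇒ W
n=30: moves to 10(W), 15(W), 29(W); every one is W ⇒ L
n=31: can move to 30, which is L ⇒ W
n=32: can move to 16, which is L ⇒ W
n=33: can move to 11, which is L ⇒ W
n=34: moves to 17(W), 33(W); every one is W ⇒ L
n=35: can move to 34, which is L ⇒ W
n=36: moves to 12(W), 18(W), 35(W); every one is W ⇒ L
n=37: can move to 36, which is L ⇒ W
n=38: can move to 19, which is L ⇒ W
n=39: can move to 13, which is L ⇒ W
The losing starting values of n are exactly the entries labelled L in this table (15 of them).

0, 2, 5, 7, 9, 11, 13, 16, 19, 23, 25, 28, 30, 34, 36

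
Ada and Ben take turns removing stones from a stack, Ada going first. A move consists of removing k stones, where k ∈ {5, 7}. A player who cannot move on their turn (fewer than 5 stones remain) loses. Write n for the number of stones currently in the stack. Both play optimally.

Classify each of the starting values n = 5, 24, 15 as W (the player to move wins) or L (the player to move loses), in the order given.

Label each position W (a win for the player to move) or L (a loss). A position with no legal move is L; any other position is W exactly when some move reaches an L, and L when every move reaches a W.
n=0: no move → L
n=1: no move → L
n=2: no move → L
n=3: no move → L
n=4: no move → L
n=5: can move to 0, which is L ⇒ W
n=6: can move to 1, which is L ⇒ W
n=7: can move to 2, which is L ⇒ W
n=8: can move to 3, which is L ⇒ W
n=9: can move to 4, which is L ⇒ W
n=10: can move to 3, which is L ⇒ W
n=11: can move to 4, which is L ⇒ W
n=12: moves to 7(W), 5(W); every one is W ⇒ L
n=13: moves to 8(W), 6(W); every one is W ⇒ L
n=14: moves to 9(W), 7(W); every one is W ⇒ L
n=15: moves to 10(W), 8(W); every one is W ⇒ L
n=16: moves to 11(W), 9(W); every one is W ⇒ L
n=17: can move to 12, which is L ⇒ W
n=18: can move to 13, which is L ⇒ W
n=19: can move to 14, which is L ⇒ W
n=20: can move to 15, which is L ⇒ W
n=21: can move to 16, which is L ⇒ W
n=22: can move to 15, which is L ⇒ W
n=23: can move to 16, which is L ⇒ W
n=24: moves to 19(W), 17(W); every one is W ⇒ L

5: W, 24: L, 15: L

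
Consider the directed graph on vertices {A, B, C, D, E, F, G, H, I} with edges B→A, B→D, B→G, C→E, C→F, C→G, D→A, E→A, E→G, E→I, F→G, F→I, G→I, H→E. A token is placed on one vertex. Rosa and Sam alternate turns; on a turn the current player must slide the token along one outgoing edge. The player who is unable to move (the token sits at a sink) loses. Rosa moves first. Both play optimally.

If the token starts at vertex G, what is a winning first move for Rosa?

Move to I.

Compute win/loss labels from the base case upward. A position with no move is L. Any other position is W if it can reach an L in one move, else L.
Every edge goes from a vertex to one that appears earlier in the order I, A, G, E, F, C, D, B, H, so processing vertices in that order labels each vertex after all of its successors.
I: no outgoing edge → L
A: no outgoing edge → L
G: reaches L-position I → W
E: reaches L-position A → W
F: reaches L-position I → W
C: only reaches F(W), E(W), G(W), all W → L
D: reaches L-position A → W
B: reaches L-position A → W
H: only reaches E(W), which is W → L
From G, the L positions reachable in one move are: I.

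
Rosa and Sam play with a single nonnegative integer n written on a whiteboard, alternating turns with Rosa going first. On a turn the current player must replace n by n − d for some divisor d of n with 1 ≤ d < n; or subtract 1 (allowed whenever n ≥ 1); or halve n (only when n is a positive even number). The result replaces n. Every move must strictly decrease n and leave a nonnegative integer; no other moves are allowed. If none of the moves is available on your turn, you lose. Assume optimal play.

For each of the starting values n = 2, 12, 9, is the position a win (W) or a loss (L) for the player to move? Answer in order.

2: L, 12: W, 9: L

Work bottom-up. With no move the player to move loses. Otherwise the position is W if at least one move leads to an L position for the opponent, and L if every move leads to a W.
n=0: no move → L
n=1: W (go to 0, an L position)
n=2: L (sole option 1(W) is W)
n=3: W (go to 2, an L position)
n=4: W (go to 2, an L position)
n=5: L (sole option 4(W) is W)
n=6: W (go to 5, an L position)
n=7: L (sole option 6(W) is W)
n=8: W (go to 7, an L position)
n=9: L (options 6(W), 8(W) are all W)
n=10: W (go to 5, an L position)
n=11: L (sole option 10(W) is W)
n=12: W (go to 9, an L position)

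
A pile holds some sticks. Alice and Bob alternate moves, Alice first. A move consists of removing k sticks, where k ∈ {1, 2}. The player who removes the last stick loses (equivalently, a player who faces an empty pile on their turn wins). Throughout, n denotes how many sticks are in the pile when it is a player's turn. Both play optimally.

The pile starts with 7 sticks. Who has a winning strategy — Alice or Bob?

Label each position W (a win for the player to move) or L (a loss). A position with no legal move is W; any other position is W exactly when some move reaches an L, and L when every move reaches a W.
n=0: no move; the opponent has just taken the last stick and therefore loses → W
n=1: only reaches 0(W), which is W → L
n=2: reaches L-position 1 → W
n=3: reaches L-position 1 → W
n=4: only reaches 3(W), 2(W), all W → L
n=5: reaches L-position 4 → W
n=6: reaches L-position 4 → W
n=7: only reaches 6(W), 5(W), all W → L
Every move from 7 reaches a W position, so the mover loses.

Bob wins.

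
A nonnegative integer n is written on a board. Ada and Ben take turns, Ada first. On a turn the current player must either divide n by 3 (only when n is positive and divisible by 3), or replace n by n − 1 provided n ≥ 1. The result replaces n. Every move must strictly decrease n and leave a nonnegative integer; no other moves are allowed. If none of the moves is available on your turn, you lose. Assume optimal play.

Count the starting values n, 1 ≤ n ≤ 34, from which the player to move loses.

Label each position W (a win for the player to move) or L (a loss). A position with no legal move is L; any other position is W exactly when some move reaches an L, and L when every move reaches a W.
n=0: no move → L
n=1: W (go to 0, an L position)
n=2: L (sole option 1(W) is W)
n=3: W (go to 2, an L position)
n=4: L (sole option 3(W) is W)
n=5: W (go to 4, an L position)
n=6: W (go to 2, an L position)
n=7: L (sole option 6(W) is W)
n=8: W (go to 7, an L position)
n=9: L (options 3(W), 8(W) are all W)
n=10: W (go to 9, an L position)
n=11: L (sole option 10(W) is W)
n=12: W (go to 4, an L position)
n=13: L (sole option 12(W) is W)
n=14: W (go to 13, an L position)
n=15: L (options 5(W), 14(W) are all W)
n=16: W (go to 15, an L position)
n=17: L (sole option 16(W) is W)
n=18: W (go to 17, an L position)
n=19: L (sole option 18(W) is W)
n=20: W (go to 19, an L position)
n=21: W (go to 7, an L position)
n=22: L (sole option 21(W) is W)
n=23: W (go to 22, an L position)
n=24: L (options 8(W), 23(W) are all W)
n=25: W (go to 24, an L position)
n=26: L (sole option 25(W) is W)
n=27: W (go to 9, an L position)
n=28: L (sole option 27(W) is W)
n=29: W (go to 28, an L position)
n=30: L (options 10(W), 29(W) are all W)
n=31: W (go to 30, an L position)
n=32: L (sole option 31(W) is W)
n=33: W (go to 11, an L position)
n=34: L (sole option 33(W) is W)
L entries with 1 ≤ n ≤ 34 (n=0 is outside the asked range and is not counted): n = 2, 4, 7, 9, 11, 13, 15, 17, 19, 22, 24, 26, 28, 30, 32, 34; that makes 16.

16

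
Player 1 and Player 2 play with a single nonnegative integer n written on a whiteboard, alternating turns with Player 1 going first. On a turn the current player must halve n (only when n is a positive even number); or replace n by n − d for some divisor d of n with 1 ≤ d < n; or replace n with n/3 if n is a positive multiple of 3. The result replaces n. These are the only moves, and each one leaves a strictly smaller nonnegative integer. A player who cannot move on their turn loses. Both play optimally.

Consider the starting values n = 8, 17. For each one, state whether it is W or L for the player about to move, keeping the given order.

Compute win/loss labels from the base case upward. A position with no move is L. Any other position is W if it can reach an L in one move, else L.
n=0: no move → L
n=1: no move → L
n=2: can move to 1, which is L ⇒ W
n=3: can move to 1, which is L ⇒ W
n=4: moves to 2(W), 3(W); every one is W ⇒ L
n=5: can move to 4, which is L ⇒ W
n=6: can move to 4, which is L ⇒ W
n=7: the only move is to 6(W), a W ⇒ L
n=8: can move to 4, which is L ⇒ W
n=9: moves to 3(W), 6(W), 8(W); every one is W ⇒ L
n=10: can move to 9, which is L ⇒ W
n=11: the only move is to 10(W), a W ⇒ L
n=12: can move to 4, which is L ⇒ W
n=13: the only move is to 12(W), a W ⇒ L
n=14: can move to 7, which is L ⇒ W
n=15: moves to 5(W), 10(W), 12(W), 14(W); every one is W ⇒ L
n=16: can move to 15, which is L ⇒ W
n=17: the only move is to 16(W), a W ⇒ L

8: W, 17: L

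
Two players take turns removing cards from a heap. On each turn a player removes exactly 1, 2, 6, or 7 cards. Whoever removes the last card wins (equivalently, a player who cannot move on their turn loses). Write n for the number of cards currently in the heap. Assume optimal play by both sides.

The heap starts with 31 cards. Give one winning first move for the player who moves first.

Remove 7, leaving 24.

Work bottom-up. With no move the player to move loses. Otherwise the position is W if at least one move leads to an L position for the opponent, and L if every move leads to a W.
n=0: no move → L
n=1: W (go to 0, an L position)
n=2: W (go to 0, an L position)
n=3: L (options 2(W), 1(W) are all W)
n=4: W (go to 3, an L position)
n=5: W (go to 3, an L position)
n=6: W (go to 0, an L position)
n=7: W (go to 0, an L position)
n=8: L (options 7(W), 6(W), 2(W), 1(W) are all W)
n=9: W (go to 8, an L position)
n=10: W (go to 8, an L position)
n=11: L (options 10(W), 9(W), 5(W), 4(W) are all W)
n=12: W (go to 11, an L position)
n=13: W (go to 11, an L position)
n=14: W (go to 8, an L position)
n=15: W (go to 8, an L position)
n=16: L (options 15(W), 14(W), 10(W), 9(W) are all W)
n=17: W (go to 16, an L position)
n=18: W (go to 16, an L position)
n=19: L (options 18(W), 17(W), 13(W), 12(W) are all W)
n=20: W (go to 19, an L position)
n=21: W (go to 19, an L position)
n=22: W (go to 16, an L position)
n=23: W (go to 16, an L position)
n=24: L (options 23(W), 22(W), 18(W), 17(W) are all W)
n=25: W (go to 24, an L position)
n=26: W (go to 24, an L position)
n=27: L (options 26(W), 25(W), 21(W), 20(W) are all W)
n=28: W (go to 27, an L position)
n=29: W (go to 27, an L position)
n=30: W (go to 24, an L position)
n=31: W (go to 24, an L position)
From 31, the L positions reachable in one move are: 24.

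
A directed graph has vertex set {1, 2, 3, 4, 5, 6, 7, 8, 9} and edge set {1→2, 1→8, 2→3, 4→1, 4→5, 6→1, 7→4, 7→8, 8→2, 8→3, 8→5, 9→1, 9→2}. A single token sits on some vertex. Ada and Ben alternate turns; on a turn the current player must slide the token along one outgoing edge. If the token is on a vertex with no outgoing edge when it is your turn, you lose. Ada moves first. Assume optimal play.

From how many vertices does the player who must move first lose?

Label each position W (a win for the player to move) or L (a loss). A position with no legal move is L; any other position is W exactly when some move reaches an L, and L when every move reaches a W.
Every edge goes from a vertex to one that appears earlier in the order 5, 3, 2, 8, 1, 6, 4, 9, 7, so processing vertices in that order labels each vertex after all of its successors.
5: no outgoing edge → L
3: no outgoing edge → L
2: can move to 3, which is L ⇒ W
8: can move to 3, which is L ⇒ W
1: moves to 8(W), 2(W); every one is W ⇒ L
6: can move to 1, which is L ⇒ W
4: can move to 1, which is L ⇒ W
9: can move to 1, which is L ⇒ W
7: moves to 4(W), 8(W); every one is W ⇒ L
The L vertices are 1, 3, 5, 7; that is 4 in all.

4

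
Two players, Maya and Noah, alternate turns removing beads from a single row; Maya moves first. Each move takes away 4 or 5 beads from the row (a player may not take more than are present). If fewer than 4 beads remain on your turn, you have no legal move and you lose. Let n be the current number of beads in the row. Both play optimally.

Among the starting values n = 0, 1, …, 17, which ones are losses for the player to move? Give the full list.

Use the standard recursion: the mover loses at a terminal position; elsewhere, the mover wins exactly when some move hands the opponent an L position.
n=0: no move → L
n=1: no move → L
n=2: no move → L
n=3: no move → L
n=4: can move to 0, which is L ⇒ W
n=5: can move to 1, which is L ⇒ W
n=6: can move to 2, which is L ⇒ W
n=7: can move to 3, which is L ⇒ W
n=8: can move to 3, which is L ⇒ W
n=9: moves to 5(W), 4(W); every one is W ⇒ L
n=10: moves to 6(W), 5(W); every one is W ⇒ L
n=11: moves to 7(W), 6(W); every one is W ⇒ L
n=12: moves to 8(W), 7(W); every one is W ⇒ L
n=13: can move to 9, which is L ⇒ W
n=14: can move to 10, which is L ⇒ W
n=15: can move to 11, which is L ⇒ W
n=16: can move to 12, which is L ⇒ W
n=17: can move to 12, which is L ⇒ W
The losing starting values of n are exactly the entries labelled L in this table (8 of them).

0, 1, 2, 3, 9, 10, 11, 12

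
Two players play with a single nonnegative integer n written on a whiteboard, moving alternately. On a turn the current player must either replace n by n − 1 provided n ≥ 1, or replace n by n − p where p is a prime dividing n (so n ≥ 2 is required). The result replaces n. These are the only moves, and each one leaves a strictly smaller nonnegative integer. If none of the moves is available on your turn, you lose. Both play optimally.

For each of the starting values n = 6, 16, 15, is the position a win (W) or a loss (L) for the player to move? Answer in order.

Positions with no move are L. A position that does have a move is losing for the player to move precisely when every available move leads to a winning position for the opponent. Fill in the labels:
n=0: no move → L
n=1: W (go to 0, an L position)
n=2: W (go to 0, an L position)
n=3: W (go to 0, an L position)
n=4: L (options 2(W), 3(W) are all W)
n=5: W (go to 0, an L position)
n=6: W (go to 4, an L position)
n=7: W (go to 0, an L position)
n=8: L (options 6(W), 7(W) are all W)
n=9: W (go to 8, an L position)
n=10: W (go to 8, an L position)
n=11: W (go to 0, an L position)
n=12: L (options 9(W), 10(W), 11(W) are all W)
n=13: W (go to 0, an L position)
n=14: W (go to 12, an L position)
n=15: W (go to 12, an L position)
n=16: L (options 14(W), 15(W) are all W)

6: W, 16: L, 15: W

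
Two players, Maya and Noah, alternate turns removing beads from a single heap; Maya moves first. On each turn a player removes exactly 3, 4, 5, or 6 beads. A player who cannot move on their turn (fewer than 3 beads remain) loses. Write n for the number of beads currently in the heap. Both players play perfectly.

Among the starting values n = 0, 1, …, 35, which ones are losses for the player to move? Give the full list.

Positions with no move are L. A position that does have a move is losing for the player to move precisely when every available move leads to a winning position for the opponent. Fill in the labels:
n=0: no move → L
n=1: no move → L
n=2: no move → L
n=3: can move to 0, which is L ⇒ W
n=4: can move to 1, which is L ⇒ W
n=5: can move to 2, which is L ⇒ W
n=6: can move to 2, which is L ⇒ W
n=7: can move to 2, which is L ⇒ W
n=8: can move to 2, which is L ⇒ W
n=9: moves to 6(W), 5(W), 4(W), 3(W); every one is W ⇒ L
n=10: moves to 7(W), 6(W), 5(W), 4(W); every one is W ⇒ L
n=11: moves to 8(W), 7(W), 6(W), 5(W); every one is W ⇒ L
n=12: can move to 9, which is L ⇒ W
n=13: can move to 10, which is L ⇒ W
n=14: can move to 11, which is L ⇒ W
n=15: can move to 11, which is L ⇒ W
n=16: can move to 11, which is L ⇒ W
n=17: can move to 11, which is L ⇒ W
n=18: moves to 15(W), 14(W), 13(W), 12(W); every one is W ⇒ L
n=19: moves to 16(W), 15(W), 14(W), 13(W); every one is W ⇒ L
n=20: moves to 17(W), 16(W), 15(W), 14(W); every one is W ⇒ L
n=21: can move to 18, which is L ⇒ W
n=22: can move to 19, which is L ⇒ W
n=23: can move to 20, which is L ⇒ W
n=24: can move to 20, which is L ⇒ W
n=25: can move to 20, which is L ⇒ W
n=26: can move to 20, which is L ⇒ W
n=27: moves to 24(W), 23(W), 22(W), 21(W); every one is W ⇒ L
n=28: moves to 25(W), 24(W), 23(W), 22(W); every one is W ⇒ L
n=29: moves to 26(W), 25(W), 24(W), 23(W); every one is W ⇒ L
n=30: can move to 27, which is L ⇒ W
n=31: can move to 28, which is L ⇒ W
n=32: can move to 29, which is L ⇒ W
n=33: can move to 29, which is L ⇒ W
n=34: can move to 29, which is L ⇒ W
n=35: can move to 29, which is L ⇒ W
The losing starting values of n are exactly the entries labelled L in this table (12 of them).

0, 1, 2, 9, 10, 11, 18, 19, 20, 27, 28, 29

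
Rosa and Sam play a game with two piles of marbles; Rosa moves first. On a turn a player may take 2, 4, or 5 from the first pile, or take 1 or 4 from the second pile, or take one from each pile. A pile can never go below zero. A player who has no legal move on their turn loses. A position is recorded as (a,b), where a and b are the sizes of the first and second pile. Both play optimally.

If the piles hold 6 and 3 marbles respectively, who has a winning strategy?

Rosa wins.

Work bottom-up. With no move the player to move loses. Otherwise the position is W if at least one move leads to an L position for the opponent, and L if every move leads to a W.
No move ever increases a pile, so every position that can arise here has a ≤ 6 and b ≤ 3; it is enough to label the cells with 0 ≤ a ≤ 6 and 0 ≤ b ≤ 3.
Every move lowers a or b (never raises either), so fill the grid row by row in increasing a, and left to right within a row: each cell's successors are then already labelled.
      b=0  b=1  b=2  b=3
a=0:    L    W    L    W
a=1:    L    W    L    W
a=2:    W    W    W    W
a=3:    W    L    W    L
a=4:    W    L    W    L
a=5:    W    W    W    W
a=6:    W    W    W    W
Cells with no legal move (terminal, hence L): (0,0), (1,0).
The remaining L cells, each justified by listing all of its moves:
(0,2): →(0,1)(W) only, which is W, so L
(1,2): →(1,1)(W), (0,1)(W) — all W, so L
(3,1): →(1,1)(W), (3,0)(W), (2,0)(W) — all W, so L
(3,3): →(1,3)(W), (3,2)(W), (2,2)(W) — all W, so L
(4,1): →(2,1)(W), (0,1)(W), (4,0)(W), (3,0)(W) — all W, so L
(4,3): →(2,3)(W), (0,3)(W), (4,2)(W), (3,2)(W) — all W, so L
Every other cell has at least one move into one of the L cells above, so it is W.
From (6,3) Rosa can move to (4,3), reaching an L position.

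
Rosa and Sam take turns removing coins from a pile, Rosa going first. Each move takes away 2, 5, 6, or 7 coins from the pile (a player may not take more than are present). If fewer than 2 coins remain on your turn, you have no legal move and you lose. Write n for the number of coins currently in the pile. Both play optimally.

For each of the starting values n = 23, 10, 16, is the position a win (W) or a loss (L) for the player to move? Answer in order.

23: W, 10: W, 16: L

Label each position W (a win for the player to move) or L (a loss). A position with no legal move is L; any other position is W exactly when some move reaches an L, and L when every move reaches a W.
n=0: no move → L
n=1: no move → L
n=2: reaches L-position 0 → W
n=3: reaches L-position 1 → W
n=4: only reaches 2(W), which is W → L
n=5: reaches L-position 0 → W
n=6: reaches L-position 4 → W
n=7: reaches L-position 1 → W
n=8: reaches L-position 1 → W
n=9: reaches L-position 4 → W
n=10: reaches L-position 4 → W
n=11: reaches L-position 4 → W
n=12: only reaches 10(W), 7(W), 6(W), 5(W), all W → L
n=13: only reaches 11(W), 8(W), 7(W), 6(W), all W → L
n=14: reaches L-position 12 → W
n=15: reaches L-position 13 → W
n=16: only reaches 14(W), 11(W), 10(W), 9(W), all W → L
n=17: reaches L-position 12 → W
n=18: reaches L-position 16 → W
n=19: reaches L-position 13 → W
n=20: reaches L-position 13 → W
n=21: reaches L-position 16 → W
n=22: reaches L-position 16 → W
n=23: reaches L-position 16 → W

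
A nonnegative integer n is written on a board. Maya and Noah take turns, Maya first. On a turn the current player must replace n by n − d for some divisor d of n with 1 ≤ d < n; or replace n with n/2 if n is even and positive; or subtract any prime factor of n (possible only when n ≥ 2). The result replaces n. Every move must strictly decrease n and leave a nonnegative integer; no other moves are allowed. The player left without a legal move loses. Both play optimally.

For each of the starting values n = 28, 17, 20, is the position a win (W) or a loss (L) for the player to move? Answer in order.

Classify positions by backward induction: terminal positions (no move available) are L. From any other position, the mover wins iff some move reaches an L.
n=0: no move → L
n=1: no move → L
n=2: can move to 0, which is L ⇒ W
n=3: can move to 0, which is L ⇒ W
n=4: moves to 2(W), 3(W); every one is W ⇒ L
n=5: can move to 0, which is L ⇒ W
n=6: can move to 4, which is L ⇒ W
n=7: can move to 0, which is L ⇒ W
n=8: can move to 4, which is L ⇒ W
n=9: moves to 6(W), 8(W); every one is W ⇒ L
n=10: can move to 9, which is L ⇒ W
n=11: can move to 0, which is L ⇒ W
n=12: can move to 9, which is L ⇒ W
n=13: can move to 0, which is L ⇒ W
n=14: moves to 7(W), 12(W), 13(W); every one is W ⇒ L
n=15: can move to 14, which is L ⇒ W
n=16: can move to 14, which is L ⇒ W
n=17: can move to 0, which is L ⇒ W
n=18: can move to 9, which is L ⇒ W
n=19: can move to 0, which is L ⇒ W
n=20: moves to 10(W), 15(W), 16(W), 18(W), 19(W); every one is W ⇒ L
n=21: can move to 14, which is L ⇒ W
n=22: can move to 20, which is L ⇒ W
n=23: can move to 0, which is L ⇒ W
n=24: can move to 20, which is L ⇒ W
n=25: can move to 20, which is L ⇒ W
n=26: moves to 13(W), 24(W), 25(W); every one is W ⇒ L
n=27: can move to 26, which is L ⇒ W
n=28: can move to 14, which is L ⇒ W

28: W, 17: W, 20: L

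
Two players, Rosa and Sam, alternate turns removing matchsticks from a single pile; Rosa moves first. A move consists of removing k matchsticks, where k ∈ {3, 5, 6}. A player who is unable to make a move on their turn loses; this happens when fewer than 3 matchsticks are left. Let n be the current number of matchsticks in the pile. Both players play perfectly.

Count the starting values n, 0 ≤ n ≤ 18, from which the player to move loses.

7

Compute win/loss labels from the base case upward. A position with no move is L. Any other position is W if it can reach an L in one move, else L.
n=0: no move → L
n=1: no move → L
n=2: no move → L
n=3: can move to 0, which is L ⇒ W
n=4: can move to 1, which is L ⇒ W
n=5: can move to 2, which is L ⇒ W
n=6: can move to 1, which is L ⇒ W
n=7: can move to 2, which is L ⇒ W
n=8: can move to 2, which is L ⇒ W
n=9: moves to 6(W), 4(W), 3(W); every one is W ⇒ L
n=10: moves to 7(W), 5(W), 4(W); every one is W ⇒ L
n=11: moves to 8(W), 6(W), 5(W); every one is W ⇒ L
n=12: can move to 9, which is L ⇒ W
n=13: can move to 10, which is L ⇒ W
n=14: can move to 11, which is L ⇒ W
n=15: can move to 10, which is L ⇒ W
n=16: can move to 11, which is L ⇒ W
n=17: can move to 11, which is L ⇒ W
n=18: moves to 15(W), 13(W), 12(W); every one is W ⇒ L
L entries with 0 ≤ n ≤ 18: n = 0, 1, 2, 9, 10, 11, 18; that makes 7.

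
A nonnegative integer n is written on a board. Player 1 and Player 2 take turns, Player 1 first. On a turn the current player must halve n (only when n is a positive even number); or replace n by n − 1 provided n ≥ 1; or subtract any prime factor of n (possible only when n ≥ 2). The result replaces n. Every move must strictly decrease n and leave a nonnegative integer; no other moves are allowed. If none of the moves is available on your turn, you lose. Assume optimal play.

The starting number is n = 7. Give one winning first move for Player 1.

Move to 0.

Classify positions by backward induction: terminal positions (no move available) are L. From any other position, the mover wins iff some move reaches an L.
n=0: no move → L
n=1: can move to 0, which is L ⇒ W
n=2: can move to 0, which is L ⇒ W
n=3: can move to 0, which is L ⇒ W
n=4: moves to 2(W), 3(W); every one is W ⇒ L
n=5: can move to 0, which is L ⇒ W
n=6: can move to 4, which is L ⇒ W
n=7: can move to 0, which is L ⇒ W
From 7, the L positions reachable in one move are: 0.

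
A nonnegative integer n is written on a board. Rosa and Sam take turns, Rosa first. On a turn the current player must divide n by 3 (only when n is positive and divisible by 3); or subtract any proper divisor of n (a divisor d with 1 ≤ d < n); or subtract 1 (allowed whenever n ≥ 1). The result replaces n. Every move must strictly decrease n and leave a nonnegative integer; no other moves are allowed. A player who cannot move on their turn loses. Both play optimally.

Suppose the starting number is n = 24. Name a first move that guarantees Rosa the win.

Work bottom-up. With no move the player to move loses. Otherwise the position is W if at least one move leads to an L position for the opponent, and L if every move leads to a W.
n=0: no move → L
n=1: W (go to 0, an L position)
n=2: L (sole option 1(W) is W)
n=3: W (go to 2, an L position)
n=4: W (go to 2, an L position)
n=5: L (sole option 4(W) is W)
n=6: W (go to 2, an L position)
n=7: L (sole option 6(W) is W)
n=8: W (go to 7, an L position)
n=9: L (options 3(W), 6(W), 8(W) are all W)
n=10: W (go to 5, an L position)
n=11: L (sole option 10(W) is W)
n=12: W (go to 9, an L position)
n=13: L (sole option 12(W) is W)
n=14: W (go to 7, an L position)
n=15: W (go to 5, an L position)
n=16: L (options 8(W), 12(W), 14(W), 15(W) are all W)
n=17: W (go to 16, an L position)
n=18: W (go to 9, an L position)
n=19: L (sole option 18(W) is W)
n=20: W (go to 16, an L position)
n=21: W (go to 7, an L position)
n=22: W (go to 11, an L position)
n=23: L (sole option 22(W) is W)
n=24: W (go to 16, an L position)
From 24, the L positions reachable in one move are: 16, 23. Any move reaching one of these is winning.

Move to 16.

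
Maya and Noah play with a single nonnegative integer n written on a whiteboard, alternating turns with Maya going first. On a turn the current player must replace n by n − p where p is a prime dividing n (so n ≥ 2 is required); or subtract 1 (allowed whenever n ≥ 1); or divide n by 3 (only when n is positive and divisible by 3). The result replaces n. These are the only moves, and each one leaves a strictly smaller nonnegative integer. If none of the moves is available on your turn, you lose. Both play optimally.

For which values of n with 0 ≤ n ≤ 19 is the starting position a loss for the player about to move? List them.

Classify positions by backward induction: terminal positions (no move available) are L. From any other position, the mover wins iff some move reaches an L.
n=0: no move → L
n=1: W (go to 0, an L position)
n=2: W (go to 0, an L position)
n=3: W (go to 0, an L position)
n=4: L (options 2(W), 3(W) are all W)
n=5: W (go to 0, an L position)
n=6: W (go to 4, an L position)
n=7: W (go to 0, an L position)
n=8: L (options 6(W), 7(W) are all W)
n=9: W (go to 8, an L position)
n=10: W (go to 8, an L position)
n=11: W (go to 0, an L position)
n=12: W (go to 4, an L position)
n=13: W (go to 0, an L position)
n=14: L (options 7(W), 12(W), 13(W) are all W)
n=15: W (go to 14, an L position)
n=16: W (go to 14, an L position)
n=17: W (go to 0, an L position)
n=18: L (options 6(W), 15(W), 16(W), 17(W) are all W)
n=19: W (go to 0, an L position)
Reading off the rows marked L gives the requested list; there are 5 such values of n.

0, 4, 8, 14, 18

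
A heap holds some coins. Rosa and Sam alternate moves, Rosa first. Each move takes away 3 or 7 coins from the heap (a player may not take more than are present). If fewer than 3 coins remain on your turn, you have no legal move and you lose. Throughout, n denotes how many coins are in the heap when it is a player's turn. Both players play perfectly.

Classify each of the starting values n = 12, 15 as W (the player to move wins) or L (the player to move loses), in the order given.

12: L, 15: W

Build the W/L table. Terminal = L. A non-terminal position is W if it has a move to some L; otherwise it is L.
n=0: no move → L
n=1: no move → L
n=2: no move → L
n=3: →0(L), so W
n=4: →1(L), so W
n=5: →2(L), so W
n=6: →3(W) only, which is W, so L
n=7: →0(L), so W
n=8: →1(L), so W
n=9: →6(L), so W
n=10: →7(W), 3(W) — all W, so L
n=11: →8(W), 4(W) — all W, so L
n=12: →9(W), 5(W) — all W, so L
n=13: →10(L), so W
n=14: →11(L), so W
n=15: →12(L), so W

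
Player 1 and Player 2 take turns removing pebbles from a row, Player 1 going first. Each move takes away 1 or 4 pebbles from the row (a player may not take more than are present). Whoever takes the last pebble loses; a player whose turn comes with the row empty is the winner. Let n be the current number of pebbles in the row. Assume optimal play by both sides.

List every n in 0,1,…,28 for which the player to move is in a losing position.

Compute win/loss labels from the base case upward. A position with no move is W. Any other position is W if it can reach an L in one move, else L.
n=0: no move; the opponent has just taken the last pebble and therefore loses → W
n=1: only reaches 0(W), which is W → L
n=2: reaches L-position 1 → W
n=3: only reaches 2(W), which is W → L
n=4: reaches L-position 3 → W
n=5: reaches L-position 1 → W
n=6: only reaches 5(W), 2(W), all W → L
n=7: reaches L-position 6 → W
n=8: only reaches 7(W), 4(W), all W → L
n=9: reaches L-position 8 → W
n=10: reaches L-position 6 → W
n=11: only reaches 10(W), 7(W), all W → L
n=12: reaches L-position 11 → W
n=13: only reaches 12(W), 9(W), all W → L
n=14: reaches L-position 13 → W
n=15: reaches L-position 11 → W
n=16: only reaches 15(W), 12(W), all W → L
n=17: reaches L-position 16 → W
n=18: only reaches 17(W), 14(W), all W → L
n=19: reaches L-position 18 → W
n=20: reaches L-position 16 → W
n=21: only reaches 20(W), 17(W), all W → L
n=22: reaches L-position 21 → W
n=23: only reaches 22(W), 19(W), all W → L
n=24: reaches L-position 23 → W
n=25: reaches L-position 21 → W
n=26: only reaches 25(W), 22(W), all W → L
n=27: reaches L-position 26 → W
n=28: only reaches 27(W), 24(W), all W → L
Reading off the rows marked L gives the requested list; there are 12 such values of n.

1, 3, 6, 8, 11, 13, 16, 18, 21, 23, 26, 28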